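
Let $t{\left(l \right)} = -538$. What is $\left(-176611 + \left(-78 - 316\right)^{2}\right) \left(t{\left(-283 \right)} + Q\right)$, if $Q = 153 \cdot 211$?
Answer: $-678549375$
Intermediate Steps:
$Q = 32283$
$\left(-176611 + \left(-78 - 316\right)^{2}\right) \left(t{\left(-283 \right)} + Q\right) = \left(-176611 + \left(-78 - 316\right)^{2}\right) \left(-538 + 32283\right) = \left(-176611 + \left(-394\right)^{2}\right) 31745 = \left(-176611 + 155236\right) 31745 = \left(-21375\right) 31745 = -678549375$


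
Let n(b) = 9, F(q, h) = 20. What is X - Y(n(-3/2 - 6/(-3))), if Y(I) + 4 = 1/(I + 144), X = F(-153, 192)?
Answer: 3671/153 ≈ 23.993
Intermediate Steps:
X = 20
Y(I) = -4 + 1/(144 + I) (Y(I) = -4 + 1/(I + 144) = -4 + 1/(144 + I))
X - Y(n(-3/2 - 6/(-3))) = 20 - (-575 - 4*9)/(144 + 9) = 20 - (-575 - 36)/153 = 20 - (-611)/153 = 20 - 1*(-611/153) = 20 + 611/153 = 3671/153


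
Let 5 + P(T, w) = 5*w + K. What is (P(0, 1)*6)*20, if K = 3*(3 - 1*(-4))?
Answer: 2520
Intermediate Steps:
K = 21 (K = 3*(3 + 4) = 3*7 = 21)
P(T, w) = 16 + 5*w (P(T, w) = -5 + (5*w + 21) = -5 + (21 + 5*w) = 16 + 5*w)
(P(0, 1)*6)*20 = ((16 + 5*1)*6)*20 = ((16 + 5)*6)*20 = (21*6)*20 = 126*20 = 2520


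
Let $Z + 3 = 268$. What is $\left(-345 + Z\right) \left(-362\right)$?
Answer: $28960$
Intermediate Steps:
$Z = 265$ ($Z = -3 + 268 = 265$)
$\left(-345 + Z\right) \left(-362\right) = \left(-345 + 265\right) \left(-362\right) = \left(-80\right) \left(-362\right) = 28960$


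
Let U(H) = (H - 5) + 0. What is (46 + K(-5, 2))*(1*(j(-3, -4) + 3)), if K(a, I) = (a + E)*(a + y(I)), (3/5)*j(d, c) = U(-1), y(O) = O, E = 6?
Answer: -301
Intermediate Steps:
U(H) = -5 + H (U(H) = (-5 + H) + 0 = -5 + H)
j(d, c) = -10 (j(d, c) = 5*(-5 - 1)/3 = (5/3)*(-6) = -10)
K(a, I) = (6 + a)*(I + a) (K(a, I) = (a + 6)*(a + I) = (6 + a)*(I + a))
(46 + K(-5, 2))*(1*(j(-3, -4) + 3)) = (46 + ((-5)² + 6*2 + 6*(-5) + 2*(-5)))*(1*(-10 + 3)) = (46 + (25 + 12 - 30 - 10))*(1*(-7)) = (46 - 3)*(-7) = 43*(-7) = -301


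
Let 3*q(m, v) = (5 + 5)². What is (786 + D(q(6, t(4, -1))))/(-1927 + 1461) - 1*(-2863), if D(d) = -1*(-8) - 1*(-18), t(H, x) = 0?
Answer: 666673/233 ≈ 2861.3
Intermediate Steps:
q(m, v) = 100/3 (q(m, v) = (5 + 5)²/3 = (⅓)*10² = (⅓)*100 = 100/3)
D(d) = 26 (D(d) = 8 + 18 = 26)
(786 + D(q(6, t(4, -1))))/(-1927 + 1461) - 1*(-2863) = (786 + 26)/(-1927 + 1461) - 1*(-2863) = 812/(-466) + 2863 = 812*(-1/466) + 2863 = -406/233 + 2863 = 666673/233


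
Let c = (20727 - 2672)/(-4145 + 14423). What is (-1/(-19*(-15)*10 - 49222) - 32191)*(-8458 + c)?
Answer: 14415638086476191/52956824 ≈ 2.7222e+8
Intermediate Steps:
c = 18055/10278 ≈ 1.7567
(-1/(-19*(-15)*10 - 49222) - 32191)*(-8458 + c) = (-1/(-19*(-15)*10 - 49222) - 32191)*(-8458 + 18055/10278) = (-1/(285*10 - 49222) - 32191)*(-86913269/10278) = (-1/(2850 - 49222) - 32191)*(-86913269/10278) = (-1/(-46372) - 32191)*(-86913269/10278) = (-1*(-1/46372) - 32191)*(-86913269/10278) = (1/46372 - 32191)*(-86913269/10278) = -1492761051/46372*(-86913269/10278) = 14415638086476191/52956824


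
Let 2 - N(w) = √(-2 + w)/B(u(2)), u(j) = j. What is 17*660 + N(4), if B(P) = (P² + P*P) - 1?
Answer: 11222 - √2/7 ≈ 11222.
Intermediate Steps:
B(P) = -1 + 2*P² (B(P) = (P² + P²) - 1 = 2*P² - 1 = -1 + 2*P²)
N(w) = 2 - √(-2 + w)/7 (N(w) = 2 - √(-2 + w)/(-1 + 2*2²) = 2 - √(-2 + w)/(-1 + 2*4) = 2 - √(-2 + w)/(-1 + 8) = 2 - √(-2 + w)/7)
17*660 + N(4) = 17*660 + (2 - √(-2 + 4)/7) = 11220 + (2 - √2/7) = 11222 - √2/7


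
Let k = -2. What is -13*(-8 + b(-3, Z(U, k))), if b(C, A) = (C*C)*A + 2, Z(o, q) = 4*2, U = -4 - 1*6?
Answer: -858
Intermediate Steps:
U = -10 (U = -4 - 6 = -10)
Z(o, q) = 8
b(C, A) = 2 + A*C**2 (b(C, A) = C**2*A + 2 = A*C**2 + 2 = 2 + A*C**2)
-13*(-8 + b(-3, Z(U, k))) = -13*(-8 + (2 + 8*(-3)**2)) = -13*(-8 + (2 + 8*9)) = -13*(-8 + (2 + 72)) = -13*(-8 + 74) = -13*66 = -858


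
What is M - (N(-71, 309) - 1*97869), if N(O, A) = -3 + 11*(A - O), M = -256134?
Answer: -162442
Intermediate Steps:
N(O, A) = -3 - 11*O + 11*A (N(O, A) = -3 + (-11*O + 11*A) = -3 - 11*O + 11*A)
M - (N(-71, 309) - 1*97869) = -256134 - ((-3 - 11*(-71) + 11*309) - 1*97869) = -256134 - ((-3 + 781 + 3399) - 97869) = -256134 - (4177 - 97869) = -256134 - 1*(-93692) = -256134 + 93692 = -162442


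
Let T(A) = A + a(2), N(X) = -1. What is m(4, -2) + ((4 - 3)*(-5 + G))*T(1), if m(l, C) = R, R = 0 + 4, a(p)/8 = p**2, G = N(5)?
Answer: -194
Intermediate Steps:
G = -1
a(p) = 8*p**2
R = 4
m(l, C) = 4
T(A) = 32 + A (T(A) = A + 8*2**2 = A + 8*4 = A + 32 = 32 + A)
m(4, -2) + ((4 - 3)*(-5 + G))*T(1) = 4 + ((4 - 3)*(-5 - 1))*(32 + 1) = 4 + (1*(-6))*33 = 4 - 6*33 = 4 - 198 = -194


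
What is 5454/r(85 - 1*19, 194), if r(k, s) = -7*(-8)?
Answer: 2727/28 ≈ 97.393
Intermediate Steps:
r(k, s) = 56
5454/r(85 - 1*19, 194) = 5454/56 = 5454*(1/56) = 2727/28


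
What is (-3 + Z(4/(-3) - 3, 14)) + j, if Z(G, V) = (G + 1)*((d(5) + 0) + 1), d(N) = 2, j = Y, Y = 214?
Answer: 201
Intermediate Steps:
j = 214
Z(G, V) = 3 + 3*G (Z(G, V) = (G + 1)*((2 + 0) + 1) = (1 + G)*(2 + 1) = (1 + G)*3 = 3 + 3*G)
(-3 + Z(4/(-3) - 3, 14)) + j = (-3 + (3 + 3*(4/(-3) - 3))) + 214 = (-3 + (3 + 3*(4*(-1/3) - 3))) + 214 = (-3 + (3 + 3*(-4/3 - 3))) + 214 = (-3 + (3 + 3*(-13/3))) + 214 = (-3 + (3 - 13)) + 214 = (-3 - 10) + 214 = -13 + 214 = 201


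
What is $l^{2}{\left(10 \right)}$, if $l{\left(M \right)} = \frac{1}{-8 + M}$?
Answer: $\frac{1}{4} \approx 0.25$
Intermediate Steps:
$l^{2}{\left(10 \right)} = \left(\frac{1}{-8 + 10}\right)^{2} = \left(\frac{1}{2}\right)^{2} = \frac{1}{4}$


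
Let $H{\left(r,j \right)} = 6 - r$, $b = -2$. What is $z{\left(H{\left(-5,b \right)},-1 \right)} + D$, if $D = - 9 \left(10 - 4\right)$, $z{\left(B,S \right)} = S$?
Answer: $-55$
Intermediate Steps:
$D = -54$ ($D = \left(-9\right) 6 = -54$)
$z{\left(H{\left(-5,b \right)},-1 \right)} + D = -1 - 54 = -55$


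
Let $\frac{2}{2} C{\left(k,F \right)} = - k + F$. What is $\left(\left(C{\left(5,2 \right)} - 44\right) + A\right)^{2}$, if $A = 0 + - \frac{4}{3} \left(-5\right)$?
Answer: $\frac{14641}{9} \approx 1626.8$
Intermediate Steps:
$C{\left(k,F \right)} = F - k$ ($C{\left(k,F \right)} = - k + F = F - k$)
$A = \frac{20}{3}$ ($A = 0 + \left(-4\right) \frac{1}{3} \left(-5\right) = 0 - - \frac{20}{3} = 0 + \frac{20}{3} = \frac{20}{3} \approx 6.6667$)
$\left(\left(C{\left(5,2 \right)} - 44\right) + A\right)^{2} = \left(\left(\left(2 - 5\right) - 44\right) + \frac{20}{3}\right)^{2} = \left(\left(-3 - 44\right) + \frac{20}{3}\right)^{2} = \left(-47 + \frac{20}{3}\right)^{2} = \left(- \frac{121}{3}\right)^{2} = \frac{14641}{9}$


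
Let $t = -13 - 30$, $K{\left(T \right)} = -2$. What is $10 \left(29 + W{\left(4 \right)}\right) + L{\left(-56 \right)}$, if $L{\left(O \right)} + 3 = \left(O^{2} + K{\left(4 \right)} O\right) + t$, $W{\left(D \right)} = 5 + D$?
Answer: $3582$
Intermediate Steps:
$t = -43$
$L{\left(O \right)} = -46 + O^{2} - 2 O$ ($L{\left(O \right)} = -3 - \left(43 - O^{2} + 2 O\right) = -46 + O^{2} - 2 O$)
$10 \left(29 + W{\left(4 \right)}\right) + L{\left(-56 \right)} = 10 \left(29 + \left(5 + 4\right)\right) - \left(-66 - 3136\right) = 10 \left(29 + 9\right) + \left(-46 + 3136 + 112\right) = 10 \cdot 38 + 3202 = 380 + 3202 = 3582$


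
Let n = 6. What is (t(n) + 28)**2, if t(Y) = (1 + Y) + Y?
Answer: 1681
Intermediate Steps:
t(Y) = 1 + 2*Y
(t(n) + 28)**2 = ((1 + 2*6) + 28)**2 = ((1 + 12) + 28)**2 = (13 + 28)**2 = 41**2 = 1681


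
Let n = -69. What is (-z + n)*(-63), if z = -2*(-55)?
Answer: 11277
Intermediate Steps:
z = 110
(-z + n)*(-63) = (-1*110 - 69)*(-63) = (-110 - 69)*(-63) = -179*(-63) = 11277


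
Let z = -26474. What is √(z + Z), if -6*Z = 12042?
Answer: I*√28481 ≈ 168.76*I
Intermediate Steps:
Z = -2007 (Z = -⅙*12042 = -2007)
√(z + Z) = √(-26474 - 2007) = √(-28481) = I*√28481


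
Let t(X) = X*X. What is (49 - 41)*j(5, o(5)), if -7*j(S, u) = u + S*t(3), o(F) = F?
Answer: -400/7 ≈ -57.143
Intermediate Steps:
t(X) = X²
j(S, u) = -9*S/7 - u/7 (j(S, u) = -(u + S*3²)/7 = -(u + S*9)/7 = -(u + 9*S)/7 = -9*S/7 - u/7)
(49 - 41)*j(5, o(5)) = (49 - 41)*(-9/7*5 - ⅐*5) = 8*(-45/7 - 5/7) = 8*(-50/7) = -400/7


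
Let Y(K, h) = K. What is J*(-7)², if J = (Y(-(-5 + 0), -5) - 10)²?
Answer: 1225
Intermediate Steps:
J = 25 (J = (-(-5 + 0) - 10)² = (-1*(-5) - 10)² = (5 - 10)² = (-5)² = 25)
J*(-7)² = 25*(-7)² = 25*49 = 1225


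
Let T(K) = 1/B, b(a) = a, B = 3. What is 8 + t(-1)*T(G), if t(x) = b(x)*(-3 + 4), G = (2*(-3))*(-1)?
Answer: 23/3 ≈ 7.6667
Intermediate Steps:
G = 6 (G = -6*(-1) = 6)
T(K) = 1/3
t(x) = x (t(x) = x*(-3 + 4) = x*1 = x)
8 + t(-1)*T(G) = 8 - 1*1/3 = 8 - 1/3 = 23/3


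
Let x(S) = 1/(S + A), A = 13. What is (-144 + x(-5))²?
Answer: 1324801/64 ≈ 20700.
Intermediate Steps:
x(S) = 1/(13 + S) (x(S) = 1/(S + 13) = 1/(13 + S))
(-144 + x(-5))² = (-144 + 1/(13 - 5))² = (-144 + 1/8)² = (-144 + ⅛)² = (-1151/8)² = 1324801/64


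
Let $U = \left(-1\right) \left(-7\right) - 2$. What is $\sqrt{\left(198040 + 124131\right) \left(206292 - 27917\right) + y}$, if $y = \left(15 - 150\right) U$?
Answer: $35 \sqrt{46912042} \approx 2.3972 \cdot 10^{5}$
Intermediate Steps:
$U = 5$ ($U = 7 - 2 = 5$)
$y = -675$ ($y = \left(15 - 150\right) 5 = \left(-135\right) 5 = -675$)
$\sqrt{\left(198040 + 124131\right) \left(206292 - 27917\right) + y} = \sqrt{\left(198040 + 124131\right) \left(206292 - 27917\right) - 675} = \sqrt{322171 \cdot 178375 - 675} = \sqrt{57467252125 - 675} = \sqrt{57467251450} = 35 \sqrt{46912042}$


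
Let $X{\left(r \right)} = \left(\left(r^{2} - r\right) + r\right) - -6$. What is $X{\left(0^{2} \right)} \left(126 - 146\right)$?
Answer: $-120$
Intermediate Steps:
$X{\left(r \right)} = 6 + r^{2}$ ($X{\left(r \right)} = r^{2} + 6 = 6 + r^{2}$)
$X{\left(0^{2} \right)} \left(126 - 146\right) = \left(6 + \left(0^{2}\right)^{2}\right) \left(126 - 146\right) = \left(6 + 0^{2}\right) \left(-20\right) = \left(6 + 0\right) \left(-20\right) = 6 \left(-20\right) = -120$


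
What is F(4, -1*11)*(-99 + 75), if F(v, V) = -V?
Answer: -264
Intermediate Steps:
F(4, -1*11)*(-99 + 75) = (-(-1)*11)*(-99 + 75) = -1*(-11)*(-24) = 11*(-24) = -264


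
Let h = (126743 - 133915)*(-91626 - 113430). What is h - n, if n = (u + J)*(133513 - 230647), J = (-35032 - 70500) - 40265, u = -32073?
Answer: -15806562948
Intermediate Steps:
h = 1470661632 (h = -7172*(-205056) = 1470661632)
J = -145797 (J = -105532 - 40265 = -145797)
n = 17277224580 (n = (-32073 - 145797)*(133513 - 230647) = -177870*(-97134) = 17277224580)
h - n = 1470661632 - 1*17277224580 = 1470661632 - 17277224580 = -15806562948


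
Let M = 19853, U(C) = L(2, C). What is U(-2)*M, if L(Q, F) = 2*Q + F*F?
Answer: 158824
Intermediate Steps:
L(Q, F) = F**2 + 2*Q (L(Q, F) = 2*Q + F**2 = F**2 + 2*Q)
U(C) = 4 + C**2 (U(C) = C**2 + 2*2 = C**2 + 4 = 4 + C**2)
U(-2)*M = (4 + (-2)**2)*19853 = (4 + 4)*19853 = 8*19853 = 158824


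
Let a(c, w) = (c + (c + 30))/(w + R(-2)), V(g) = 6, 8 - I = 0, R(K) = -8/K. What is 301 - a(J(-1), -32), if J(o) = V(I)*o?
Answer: 4223/14 ≈ 301.64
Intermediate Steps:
I = 8 (I = 8 - 1*0 = 8 + 0 = 8)
J(o) = 6*o
a(c, w) = (30 + 2*c)/(4 + w) (a(c, w) = (c + (c + 30))/(w - 8/(-2)) = (c + (30 + c))/(w - 8*(-1/2)) = (30 + 2*c)/(w + 4) = (30 + 2*c)/(4 + w))
301 - a(J(-1), -32) = 301 - 2*(15 + 6*(-1))/(4 - 32) = 301 - 2*(15 - 6)/(-28) = 301 - 2*(-1)*9/28 = 301 - 1*(-9/14) = 301 + 9/14 = 4223/14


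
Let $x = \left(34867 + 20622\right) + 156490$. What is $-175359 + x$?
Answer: $36620$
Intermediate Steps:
$x = 211979$ ($x = 55489 + 156490 = 211979$)
$-175359 + x = -175359 + 211979 = 36620$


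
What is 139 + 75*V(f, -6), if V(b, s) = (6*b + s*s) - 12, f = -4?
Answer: 139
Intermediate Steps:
V(b, s) = -12 + s² + 6*b (V(b, s) = (6*b + s²) - 12 = (s² + 6*b) - 12 = -12 + s² + 6*b)
139 + 75*V(f, -6) = 139 + 75*(-12 + (-6)² + 6*(-4)) = 139 + 75*(-12 + 36 - 24) = 139 + 75*0 = 139 + 0 = 139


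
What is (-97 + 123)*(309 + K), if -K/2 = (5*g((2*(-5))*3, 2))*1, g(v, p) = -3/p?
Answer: 8424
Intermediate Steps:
K = 15 (K = -2*5*(-3/2) = -(-15) = -2*(-15/2) = 15)
(-97 + 123)*(309 + K) = (-97 + 123)*(309 + 15) = 26*324 = 8424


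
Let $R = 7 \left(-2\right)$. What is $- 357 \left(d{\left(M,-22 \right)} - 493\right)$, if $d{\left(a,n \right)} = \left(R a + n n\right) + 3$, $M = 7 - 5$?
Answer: $12138$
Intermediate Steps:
$M = 2$
$R = -14$
$d{\left(a,n \right)} = 3 + n^{2} - 14 a$ ($d{\left(a,n \right)} = \left(- 14 a + n n\right) + 3 = \left(- 14 a + n^{2}\right) + 3 = \left(n^{2} - 14 a\right) + 3 = 3 + n^{2} - 14 a$)
$- 357 \left(d{\left(M,-22 \right)} - 493\right) = - 357 \left(\left(3 + \left(-22\right)^{2} - 28\right) - 493\right) = - 357 \left(\left(3 + 484 - 28\right) - 493\right) = - 357 \left(459 - 493\right) = \left(-357\right) \left(-34\right) = 12138$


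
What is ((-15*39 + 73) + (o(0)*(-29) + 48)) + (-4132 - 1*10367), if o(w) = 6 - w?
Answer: -15137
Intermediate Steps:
((-15*39 + 73) + (o(0)*(-29) + 48)) + (-4132 - 1*10367) = ((-15*39 + 73) + ((6 - 1*0)*(-29) + 48)) + (-4132 - 1*10367) = ((-585 + 73) + ((6 + 0)*(-29) + 48)) + (-4132 - 10367) = (-512 + (6*(-29) + 48)) - 14499 = (-512 + (-174 + 48)) - 14499 = (-512 - 126) - 14499 = -638 - 14499 = -15137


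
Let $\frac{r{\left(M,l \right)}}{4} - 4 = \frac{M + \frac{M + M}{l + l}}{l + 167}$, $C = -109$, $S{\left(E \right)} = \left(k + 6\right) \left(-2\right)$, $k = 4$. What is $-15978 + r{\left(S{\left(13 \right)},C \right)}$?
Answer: $- \frac{50460202}{3161} \approx -15963.0$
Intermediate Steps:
$S{\left(E \right)} = -20$ ($S{\left(E \right)} = \left(4 + 6\right) \left(-2\right) = 10 \left(-2\right) = -20$)
$r{\left(M,l \right)} = 16 + \frac{4 \left(M + \frac{M}{l}\right)}{167 + l}$ ($r{\left(M,l \right)} = 16 + 4 \frac{M + \frac{M + M}{l + l}}{l + 167} = 16 + 4 \frac{M + \frac{2 M}{2 l}}{167 + l} = 16 + 4 \frac{M + 2 M \frac{1}{2 l}}{167 + l} = 16 + 4 \frac{M + \frac{M}{l}}{167 + l} = 16 + \frac{4 \left(M + \frac{M}{l}\right)}{167 + l}$)
$-15978 + r{\left(S{\left(13 \right)},C \right)} = -15978 + \frac{4 \left(-20 + 4 \left(-109\right)^{2} + 668 \left(-109\right) - -2180\right)}{\left(-109\right) \left(167 - 109\right)} = -15978 + 4 \left(- \frac{1}{109}\right) \frac{1}{58} \left(-20 + 4 \cdot 11881 - 72812 + 2180\right) = -15978 + 4 \left(- \frac{1}{109}\right) \frac{1}{58} \left(-20 + 47524 - 72812 + 2180\right) = -15978 + 4 \left(- \frac{1}{109}\right) \frac{1}{58} \left(-23128\right) = -15978 + \frac{46256}{3161} = - \frac{50460202}{3161}$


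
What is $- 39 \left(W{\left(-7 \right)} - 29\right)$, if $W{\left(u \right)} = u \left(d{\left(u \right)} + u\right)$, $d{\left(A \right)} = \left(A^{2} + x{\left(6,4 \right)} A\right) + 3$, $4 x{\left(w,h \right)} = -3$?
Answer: $\frac{59397}{4} \approx 14849.0$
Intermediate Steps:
$x{\left(w,h \right)} = - \frac{3}{4}$ ($x{\left(w,h \right)} = \frac{1}{4} \left(-3\right) = - \frac{3}{4}$)
$d{\left(A \right)} = 3 + A^{2} - \frac{3 A}{4}$ ($d{\left(A \right)} = \left(A^{2} - \frac{3 A}{4}\right) + 3 = 3 + A^{2} - \frac{3 A}{4}$)
$W{\left(u \right)} = u \left(3 + u^{2} + \frac{u}{4}\right)$ ($W{\left(u \right)} = u \left(\left(3 + u^{2} - \frac{3 u}{4}\right) + u\right) = u \left(3 + u^{2} + \frac{u}{4}\right)$)
$- 39 \left(W{\left(-7 \right)} - 29\right) = - 39 \left(\frac{1}{4} \left(-7\right) \left(12 - 7 + 4 \left(-7\right)^{2}\right) - 29\right) = - 39 \left(\frac{1}{4} \left(-7\right) \left(12 - 7 + 4 \cdot 49\right) - 29\right) = - 39 \left(\frac{1}{4} \left(-7\right) \left(12 - 7 + 196\right) - 29\right) = - 39 \left(\frac{1}{4} \left(-7\right) 201 - 29\right) = - 39 \left(- \frac{1407}{4} - 29\right) = \left(-39\right) \left(- \frac{1523}{4}\right) = \frac{59397}{4}$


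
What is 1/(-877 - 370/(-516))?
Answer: -258/226081 ≈ -0.0011412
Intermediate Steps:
1/(-877 - 370/(-516)) = 1/(-877 - 370*(-1/516)) = 1/(-877 + 185/258) = 1/(-226081/258) = -258/226081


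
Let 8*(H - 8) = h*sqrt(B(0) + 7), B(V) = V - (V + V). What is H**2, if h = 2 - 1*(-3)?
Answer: 4271/64 + 10*sqrt(7) ≈ 93.192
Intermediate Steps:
B(V) = -V (B(V) = V - 2*V = -V)
h = 5 (h = 2 + 3 = 5)
H = 8 + 5*sqrt(7)/8 (H = 8 + (5*sqrt(-1*0 + 7))/8 = 8 + (5*sqrt(0 + 7))/8 = 8 + (5*sqrt(7))/8 = 8 + 5*sqrt(7)/8 ≈ 9.6536)
H**2 = (8 + 5*sqrt(7)/8)**2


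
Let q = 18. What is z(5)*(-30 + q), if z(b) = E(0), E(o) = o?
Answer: 0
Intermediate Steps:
z(b) = 0
z(5)*(-30 + q) = 0*(-30 + 18) = 0*(-12) = 0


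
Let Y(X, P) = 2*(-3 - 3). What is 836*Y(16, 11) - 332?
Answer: -10364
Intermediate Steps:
Y(X, P) = -12 (Y(X, P) = 2*(-6) = -12)
836*Y(16, 11) - 332 = 836*(-12) - 332 = -10032 - 332 = -10364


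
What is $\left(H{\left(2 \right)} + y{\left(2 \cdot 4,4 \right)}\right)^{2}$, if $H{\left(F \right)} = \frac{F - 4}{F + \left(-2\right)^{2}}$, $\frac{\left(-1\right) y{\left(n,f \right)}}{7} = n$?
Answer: $\frac{28561}{9} \approx 3173.4$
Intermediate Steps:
$y{\left(n,f \right)} = - 7 n$
$H{\left(F \right)} = \frac{-4 + F}{4 + F}$ ($H{\left(F \right)} = \frac{-4 + F}{F + 4} = \frac{-4 + F}{4 + F}$)
$\left(H{\left(2 \right)} + y{\left(2 \cdot 4,4 \right)}\right)^{2} = \left(\frac{-4 + 2}{4 + 2} - 7 \cdot 2 \cdot 4\right)^{2} = \left(\frac{1}{6} \left(-2\right) - 56\right)^{2} = \left(- \frac{1}{3} - 56\right)^{2} = \left(- \frac{169}{3}\right)^{2} = \frac{28561}{9}$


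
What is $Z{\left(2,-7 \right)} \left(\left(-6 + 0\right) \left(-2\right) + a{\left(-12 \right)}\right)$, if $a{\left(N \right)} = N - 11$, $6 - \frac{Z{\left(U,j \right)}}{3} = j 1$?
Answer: $-429$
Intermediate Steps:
$Z{\left(U,j \right)} = 18 - 3 j$ ($Z{\left(U,j \right)} = 18 - 3 j 1 = 18 - 3 j$)
$a{\left(N \right)} = -11 + N$
$Z{\left(2,-7 \right)} \left(\left(-6 + 0\right) \left(-2\right) + a{\left(-12 \right)}\right) = \left(18 - -21\right) \left(\left(-6 + 0\right) \left(-2\right) - 23\right) = \left(18 + 21\right) \left(\left(-6\right) \left(-2\right) - 23\right) = 39 \left(12 - 23\right) = 39 \left(-11\right) = -429$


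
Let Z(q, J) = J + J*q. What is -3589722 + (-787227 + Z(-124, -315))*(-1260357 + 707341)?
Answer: 413918931990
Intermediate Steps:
-3589722 + (-787227 + Z(-124, -315))*(-1260357 + 707341) = -3589722 + (-787227 - 315*(1 - 124))*(-1260357 + 707341) = -3589722 + (-787227 - 315*(-123))*(-553016) = -3589722 + (-787227 + 38745)*(-553016) = -3589722 - 748482*(-553016) = -3589722 + 413922521712 = 413918931990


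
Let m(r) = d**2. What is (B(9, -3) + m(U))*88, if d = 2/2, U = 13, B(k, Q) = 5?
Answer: 528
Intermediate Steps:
d = 1 (d = 2*(1/2) = 1)
m(r) = 1 (m(r) = 1**2 = 1)
(B(9, -3) + m(U))*88 = (5 + 1)*88 = 6*88 = 528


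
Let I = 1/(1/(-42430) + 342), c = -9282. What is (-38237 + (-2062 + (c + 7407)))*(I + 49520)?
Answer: -30305716989655140/14511059 ≈ -2.0885e+9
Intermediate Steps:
I = 42430/14511059 (I = 1/(-1/42430 + 342) = 1/(14511059/42430) = 42430/14511059 ≈ 0.0029240)
(-38237 + (-2062 + (c + 7407)))*(I + 49520) = (-38237 + (-2062 + (-9282 + 7407)))*(42430/14511059 + 49520) = (-38237 + (-2062 - 1875))*(718587684110/14511059) = (-38237 - 3937)*(718587684110/14511059) = -42174*718587684110/14511059 = -30305716989655140/14511059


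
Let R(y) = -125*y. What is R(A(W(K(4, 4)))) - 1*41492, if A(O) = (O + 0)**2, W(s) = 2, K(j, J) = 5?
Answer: -41992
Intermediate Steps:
A(O) = O**2
R(A(W(K(4, 4)))) - 1*41492 = -125*2**2 - 1*41492 = -125*4 - 41492 = -500 - 41492 = -41992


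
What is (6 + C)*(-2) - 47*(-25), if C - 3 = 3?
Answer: 1151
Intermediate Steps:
C = 6 (C = 3 + 3 = 6)
(6 + C)*(-2) - 47*(-25) = (6 + 6)*(-2) - 47*(-25) = 12*(-2) + 1175 = -24 + 1175 = 1151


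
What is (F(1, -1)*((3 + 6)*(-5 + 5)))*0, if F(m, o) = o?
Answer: 0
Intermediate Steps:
(F(1, -1)*((3 + 6)*(-5 + 5)))*0 = -(3 + 6)*(-5 + 5)*0 = -9*0*0 = -1*0*0 = 0*0 = 0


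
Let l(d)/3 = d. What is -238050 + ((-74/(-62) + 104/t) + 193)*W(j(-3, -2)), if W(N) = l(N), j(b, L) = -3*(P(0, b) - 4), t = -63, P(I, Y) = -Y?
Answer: -51280814/217 ≈ -2.3632e+5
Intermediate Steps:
l(d) = 3*d
j(b, L) = 12 + 3*b (j(b, L) = -3*(-b - 4) = -3*(-4 - b) = 12 + 3*b)
W(N) = 3*N
-238050 + ((-74/(-62) + 104/t) + 193)*W(j(-3, -2)) = -238050 + ((-74/(-62) + 104/(-63)) + 193)*(3*(12 + 3*(-3))) = -238050 + ((-74*(-1/62) + 104*(-1/63)) + 193)*(3*(12 - 9)) = -238050 + ((37/31 - 104/63) + 193)*(3*3) = -238050 + (-893/1953 + 193)*9 = -238050 + (376036/1953)*9 = -238050 + 376036/217 = -51280814/217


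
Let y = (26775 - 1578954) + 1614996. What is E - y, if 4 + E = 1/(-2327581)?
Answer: -146220966002/2327581 ≈ -62821.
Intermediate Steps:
y = 62817 (y = -1552179 + 1614996 = 62817)
E = -9310325/2327581 (E = -4 + 1/(-2327581) = -4 - 1/2327581 = -9310325/2327581 ≈ -4.0000)
E - y = -9310325/2327581 - 1*62817 = -9310325/2327581 - 62817 = -146220966002/2327581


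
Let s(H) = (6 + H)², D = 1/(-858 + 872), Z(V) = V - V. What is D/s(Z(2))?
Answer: 1/504 ≈ 0.0019841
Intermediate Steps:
Z(V) = 0
D = 1/14 ≈ 0.071429
D/s(Z(2)) = 1/(14*((6 + 0)²)) = 1/(14*(6²)) = (1/14)/36 = (1/14)*(1/36) = 1/504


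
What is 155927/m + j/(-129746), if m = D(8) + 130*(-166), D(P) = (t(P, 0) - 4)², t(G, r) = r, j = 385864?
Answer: -14275837919/1398921372 ≈ -10.205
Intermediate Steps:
D(P) = 16 (D(P) = (0 - 4)² = (-4)² = 16)
m = -21564 (m = 16 + 130*(-166) = 16 - 21580 = -21564)
155927/m + j/(-129746) = 155927/(-21564) + 385864/(-129746) = 155927*(-1/21564) + 385864*(-1/129746) = -155927/21564 - 192932/64873 = -14275837919/1398921372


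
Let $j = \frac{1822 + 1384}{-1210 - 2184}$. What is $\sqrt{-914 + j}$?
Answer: $\frac{19 i \sqrt{7298797}}{1697} \approx 30.248 i$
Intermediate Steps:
$j = - \frac{1603}{1697}$ ($j = \frac{3206}{-3394} = 3206 \left(- \frac{1}{3394}\right) = - \frac{1603}{1697} \approx -0.94461$)
$\sqrt{-914 + j} = \sqrt{-914 - \frac{1603}{1697}} = \sqrt{- \frac{1552661}{1697}} = \frac{19 i \sqrt{7298797}}{1697}$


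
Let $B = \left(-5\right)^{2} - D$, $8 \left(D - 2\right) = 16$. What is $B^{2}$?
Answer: $441$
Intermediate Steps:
$D = 4$ ($D = 2 + \frac{1}{8} \cdot 16 = 2 + 2 = 4$)
$B = 21$ ($B = \left(-5\right)^{2} - 4 = 25 - 4 = 21$)
$B^{2} = 21^{2} = 441$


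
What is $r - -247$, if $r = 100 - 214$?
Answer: $133$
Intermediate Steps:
$r = -114$
$r - -247 = -114 - -247 = -114 + 247 = 133$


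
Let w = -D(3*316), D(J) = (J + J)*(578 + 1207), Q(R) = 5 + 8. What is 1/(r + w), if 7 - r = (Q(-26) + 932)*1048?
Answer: -1/4374713 ≈ -2.2859e-7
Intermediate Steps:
Q(R) = 13
D(J) = 3570*J (D(J) = (2*J)*1785 = 3570*J)
w = -3384360 (w = -3570*3*316 = -3570*948 = -1*3384360 = -3384360)
r = -990353 (r = 7 - (13 + 932)*1048 = 7 - 945*1048 = 7 - 1*990360 = 7 - 990360 = -990353)
1/(r + w) = 1/(-990353 - 3384360) = 1/(-4374713) = -1/4374713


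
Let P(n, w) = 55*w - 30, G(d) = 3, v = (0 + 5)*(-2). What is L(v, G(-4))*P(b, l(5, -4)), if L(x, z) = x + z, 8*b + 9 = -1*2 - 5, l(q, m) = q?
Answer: -1715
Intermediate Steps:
v = -10 (v = 5*(-2) = -10)
b = -2 (b = -9/8 + (-1*2 - 5)/8 = -9/8 + (-2 - 5)/8 = -9/8 + (1/8)*(-7) = -9/8 - 7/8 = -2)
P(n, w) = -30 + 55*w
L(v, G(-4))*P(b, l(5, -4)) = (-10 + 3)*(-30 + 55*5) = -7*(-30 + 275) = -7*245 = -1715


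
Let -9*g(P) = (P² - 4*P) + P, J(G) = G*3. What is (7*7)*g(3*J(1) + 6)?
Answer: -980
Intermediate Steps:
J(G) = 3*G
g(P) = -P²/9 + P/3 (g(P) = -((P² - 4*P) + P)/9 = -(P² - 3*P)/9 = -P²/9 + P/3)
(7*7)*g(3*J(1) + 6) = (7*7)*((3*(3*1) + 6)*(3 - (3*(3*1) + 6))/9) = 49*((3*3 + 6)*(3 - (3*3 + 6))/9) = 49*((9 + 6)*(3 - (9 + 6))/9) = 49*((⅑)*15*(3 - 1*15)) = 49*((⅑)*15*(3 - 15)) = 49*((⅑)*15*(-12)) = 49*(-20) = -980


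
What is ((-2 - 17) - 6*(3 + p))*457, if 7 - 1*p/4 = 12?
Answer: 37931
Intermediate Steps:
p = -20 (p = 28 - 4*12 = 28 - 48 = -20)
((-2 - 17) - 6*(3 + p))*457 = ((-2 - 17) - 6*(3 - 20))*457 = (-19 - 6*(-17))*457 = (-19 + 102)*457 = 83*457 = 37931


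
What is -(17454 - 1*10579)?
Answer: -6875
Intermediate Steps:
-(17454 - 1*10579) = -(17454 - 10579) = -1*6875 = -6875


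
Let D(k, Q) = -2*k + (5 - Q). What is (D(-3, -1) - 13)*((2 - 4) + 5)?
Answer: -3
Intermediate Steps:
D(k, Q) = 5 - Q - 2*k
(D(-3, -1) - 13)*((2 - 4) + 5) = ((5 - 1*(-1) - 2*(-3)) - 13)*((2 - 4) + 5) = ((5 + 1 + 6) - 13)*(-2 + 5) = (12 - 13)*3 = -1*3 = -3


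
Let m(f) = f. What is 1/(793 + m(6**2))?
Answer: 1/829 ≈ 0.0012063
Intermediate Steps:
1/(793 + m(6**2)) = 1/(793 + 6**2) = 1/(793 + 36) = 1/829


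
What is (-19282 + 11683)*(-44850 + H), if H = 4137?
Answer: 309378087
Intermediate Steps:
(-19282 + 11683)*(-44850 + H) = (-19282 + 11683)*(-44850 + 4137) = -7599*(-40713) = 309378087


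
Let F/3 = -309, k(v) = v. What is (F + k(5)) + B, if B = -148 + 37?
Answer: -1033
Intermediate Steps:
B = -111
F = -927 (F = 3*(-309) = -927)
(F + k(5)) + B = (-927 + 5) - 111 = -922 - 111 = -1033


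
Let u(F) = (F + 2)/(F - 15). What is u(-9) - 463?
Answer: -11105/24 ≈ -462.71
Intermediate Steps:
u(F) = (2 + F)/(-15 + F)
u(-9) - 463 = (2 - 9)/(-15 - 9) - 463 = -7/(-24) - 463 = -1/24*(-7) - 463 = 7/24 - 463 = -11105/24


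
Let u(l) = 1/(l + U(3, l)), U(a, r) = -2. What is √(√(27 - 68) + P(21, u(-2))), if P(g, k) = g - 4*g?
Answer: √(-63 + I*√41) ≈ 0.40284 + 7.9475*I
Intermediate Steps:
u(l) = 1/(-2 + l) (u(l) = 1/(l - 2) = 1/(-2 + l))
P(g, k) = -3*g
√(√(27 - 68) + P(21, u(-2))) = √(√(27 - 68) - 3*21) = √(√(-41) - 63) = √(I*√41 - 63) = √(-63 + I*√41)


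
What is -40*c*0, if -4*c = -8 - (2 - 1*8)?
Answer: 0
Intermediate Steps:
c = ½ (c = -(-8 - (2 - 1*8))/4 = -(-8 - (2 - 8))/4 = -(-8 - 1*(-6))/4 = -(-8 + 6)/4 = -¼*(-2) = ½ ≈ 0.50000)
-40*c*0 = -40*½*0 = -20*0 = 0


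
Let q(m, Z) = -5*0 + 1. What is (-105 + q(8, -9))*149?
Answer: -15496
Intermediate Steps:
q(m, Z) = 1 (q(m, Z) = 0 + 1 = 1)
(-105 + q(8, -9))*149 = (-105 + 1)*149 = -104*149 = -15496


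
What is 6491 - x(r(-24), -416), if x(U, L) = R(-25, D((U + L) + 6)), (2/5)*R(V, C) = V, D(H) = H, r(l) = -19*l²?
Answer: 13107/2 ≈ 6553.5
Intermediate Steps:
R(V, C) = 5*V/2
x(U, L) = -125/2 (x(U, L) = (5/2)*(-25) = -125/2)
6491 - x(r(-24), -416) = 6491 - 1*(-125/2) = 6491 + 125/2 = 13107/2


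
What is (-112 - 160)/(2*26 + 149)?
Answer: -272/201 ≈ -1.3532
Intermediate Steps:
(-112 - 160)/(2*26 + 149) = -272/(52 + 149) = -272/201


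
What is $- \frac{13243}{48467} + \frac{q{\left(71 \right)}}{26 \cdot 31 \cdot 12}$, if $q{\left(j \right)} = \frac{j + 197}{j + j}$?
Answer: $- \frac{267283307}{978907956} \approx -0.27304$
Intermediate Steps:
$q{\left(j \right)} = \frac{197 + j}{2 j}$
$- \frac{13243}{48467} + \frac{q{\left(71 \right)}}{26 \cdot 31 \cdot 12} = - \frac{13243}{48467} + \frac{\frac{1}{2} \cdot \frac{1}{71} \left(197 + 71\right)}{26 \cdot 31 \cdot 12} = \left(-13243\right) \frac{1}{48467} + \frac{\frac{1}{2} \cdot \frac{1}{71} \cdot 268}{806 \cdot 12} = - \frac{779}{2851} + \frac{134}{71 \cdot 9672} = - \frac{779}{2851} + \frac{134}{71} \cdot \frac{1}{9672} = - \frac{779}{2851} + \frac{67}{343356} = - \frac{267283307}{978907956}$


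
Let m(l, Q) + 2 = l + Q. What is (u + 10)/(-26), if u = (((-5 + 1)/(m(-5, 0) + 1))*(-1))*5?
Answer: -10/39 ≈ -0.25641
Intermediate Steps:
m(l, Q) = -2 + Q + l (m(l, Q) = -2 + (l + Q) = -2 + (Q + l) = -2 + Q + l)
u = -10/3 (u = (((-5 + 1)/((-2 + 0 - 5) + 1))*(-1))*5 = (-4/(-7 + 1)*(-1))*5 = (-4/(-6)*(-1))*5 = (-4*(-⅙)*(-1))*5 = ((⅔)*(-1))*5 = -⅔*5 = -10/3 ≈ -3.3333)
(u + 10)/(-26) = (-10/3 + 10)/(-26) = (20/3)*(-1/26) = -10/39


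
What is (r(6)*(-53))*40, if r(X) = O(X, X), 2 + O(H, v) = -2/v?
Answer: 14840/3 ≈ 4946.7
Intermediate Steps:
O(H, v) = -2 - 2/v
r(X) = -2 - 2/X
(r(6)*(-53))*40 = ((-2 - 2/6)*(-53))*40 = ((-2 - 2*⅙)*(-53))*40 = ((-2 - ⅓)*(-53))*40 = -7/3*(-53)*40 = (371/3)*40 = 14840/3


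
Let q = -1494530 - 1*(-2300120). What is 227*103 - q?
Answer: -782209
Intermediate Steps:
q = 805590 (q = -1494530 + 2300120 = 805590)
227*103 - q = 227*103 - 1*805590 = 23381 - 805590 = -782209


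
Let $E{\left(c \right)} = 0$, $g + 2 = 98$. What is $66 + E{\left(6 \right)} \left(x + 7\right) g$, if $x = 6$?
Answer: $66$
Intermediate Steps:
$g = 96$ ($g = -2 + 98 = 96$)
$66 + E{\left(6 \right)} \left(x + 7\right) g = 66 + 0 \left(6 + 7\right) 96 = 66 + 0 \cdot 13 \cdot 96 = 66 + 0 \cdot 96 = 66 + 0 = 66$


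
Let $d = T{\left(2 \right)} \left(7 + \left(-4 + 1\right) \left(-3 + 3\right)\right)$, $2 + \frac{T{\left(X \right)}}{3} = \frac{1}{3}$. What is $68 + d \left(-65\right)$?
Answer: $2343$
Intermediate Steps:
$T{\left(X \right)} = -5$ ($T{\left(X \right)} = -6 + \frac{3}{3} = -6 + 3 \cdot \frac{1}{3} = -6 + 1 = -5$)
$d = -35$ ($d = - 5 \left(7 + \left(-4 + 1\right) \left(-3 + 3\right)\right) = - 5 \left(7 - 0\right) = - 5 \left(7 + 0\right) = \left(-5\right) 7 = -35$)
$68 + d \left(-65\right) = 68 - -2275 = 68 + 2275 = 2343$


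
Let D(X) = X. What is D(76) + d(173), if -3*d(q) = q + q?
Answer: -118/3 ≈ -39.333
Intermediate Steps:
d(q) = -2*q/3 (d(q) = -(q + q)/3 = -2*q/3)
D(76) + d(173) = 76 - ⅔*173 = 76 - 346/3 = -118/3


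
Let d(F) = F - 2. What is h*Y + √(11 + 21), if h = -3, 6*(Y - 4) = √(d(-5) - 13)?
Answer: -12 + 4*√2 - I*√5 ≈ -6.3431 - 2.2361*I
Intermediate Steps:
d(F) = -2 + F
Y = 4 + I*√5/3 (Y = 4 + √((-2 - 5) - 13)/6 = 4 + √(-7 - 13)/6 = 4 + √(-20)/6 = 4 + (2*I*√5)/6 = 4 + I*√5/3 ≈ 4.0 + 0.74536*I)
h*Y + √(11 + 21) = -3*(4 + I*√5/3) + √(11 + 21) = (-12 - I*√5) + √32 = (-12 - I*√5) + 4*√2 = -12 + 4*√2 - I*√5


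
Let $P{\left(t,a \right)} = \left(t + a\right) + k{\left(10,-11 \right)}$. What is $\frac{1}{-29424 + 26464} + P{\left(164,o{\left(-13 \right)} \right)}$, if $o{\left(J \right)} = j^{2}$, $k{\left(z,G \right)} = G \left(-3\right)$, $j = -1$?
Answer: $\frac{586079}{2960} \approx 198.0$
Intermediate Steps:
$k{\left(z,G \right)} = - 3 G$
$o{\left(J \right)} = 1$ ($o{\left(J \right)} = \left(-1\right)^{2} = 1$)
$P{\left(t,a \right)} = 33 + a + t$ ($P{\left(t,a \right)} = \left(t + a\right) - -33 = \left(a + t\right) + 33 = 33 + a + t$)
$\frac{1}{-29424 + 26464} + P{\left(164,o{\left(-13 \right)} \right)} = \frac{1}{-29424 + 26464} + \left(33 + 1 + 164\right) = \frac{1}{-2960} + 198 = - \frac{1}{2960} + 198 = \frac{586079}{2960}$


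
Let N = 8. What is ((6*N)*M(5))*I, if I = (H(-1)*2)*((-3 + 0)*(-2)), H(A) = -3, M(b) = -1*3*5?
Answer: 25920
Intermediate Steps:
M(b) = -15 (M(b) = -3*5 = -15)
I = -36 (I = (-3*2)*((-3 + 0)*(-2)) = -(-18)*(-2) = -6*6 = -36)
((6*N)*M(5))*I = ((6*8)*(-15))*(-36) = (48*(-15))*(-36) = -720*(-36) = 25920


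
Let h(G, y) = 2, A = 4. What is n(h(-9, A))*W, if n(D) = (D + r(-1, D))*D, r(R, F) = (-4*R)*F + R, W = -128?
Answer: -2304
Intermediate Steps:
r(R, F) = R - 4*F*R (r(R, F) = -4*F*R + R = R - 4*F*R)
n(D) = D*(-1 + 5*D) (n(D) = (D - (1 - 4*D))*D = (D + (-1 + 4*D))*D = (-1 + 5*D)*D = D*(-1 + 5*D))
n(h(-9, A))*W = (2*(-1 + 5*2))*(-128) = (2*(-1 + 10))*(-128) = (2*9)*(-128) = 18*(-128) = -2304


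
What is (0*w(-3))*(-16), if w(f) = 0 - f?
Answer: 0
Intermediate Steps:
w(f) = -f
(0*w(-3))*(-16) = (0*(-1*(-3)))*(-16) = (0*3)*(-16) = 0*(-16) = 0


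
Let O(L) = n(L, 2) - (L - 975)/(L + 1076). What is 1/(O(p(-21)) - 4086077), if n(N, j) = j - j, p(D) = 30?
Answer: -158/645600031 ≈ -2.4473e-7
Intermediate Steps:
n(N, j) = 0
O(L) = -(-975 + L)/(1076 + L) (O(L) = 0 - (L - 975)/(L + 1076) = 0 - (-975 + L)/(1076 + L) = -(-975 + L)/(1076 + L))
1/(O(p(-21)) - 4086077) = 1/((975 - 1*30)/(1076 + 30) - 4086077) = 1/((975 - 30)/1106 - 4086077) = 1/((1/1106)*945 - 4086077) = 1/(135/158 - 4086077) = 1/(-645600031/158) = -158/645600031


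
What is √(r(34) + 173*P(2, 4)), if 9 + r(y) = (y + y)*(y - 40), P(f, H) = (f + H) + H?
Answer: √1313 ≈ 36.235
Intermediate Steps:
P(f, H) = f + 2*H (P(f, H) = (H + f) + H = f + 2*H)
r(y) = -9 + 2*y*(-40 + y) (r(y) = -9 + (y + y)*(y - 40) = -9 + (2*y)*(-40 + y) = -9 + 2*y*(-40 + y))
√(r(34) + 173*P(2, 4)) = √((-9 - 80*34 + 2*34²) + 173*(2 + 2*4)) = √((-9 - 2720 + 2*1156) + 173*(2 + 8)) = √((-9 - 2720 + 2312) + 173*10) = √(-417 + 1730) = √1313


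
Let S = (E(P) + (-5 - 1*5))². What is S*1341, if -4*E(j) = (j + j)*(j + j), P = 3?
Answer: 484101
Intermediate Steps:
E(j) = -j² (E(j) = -(j + j)*(j + j)/4 = -2*j*2*j/4 = -j²)
S = 361 (S = (-1*3² + (-5 - 1*5))² = (-1*9 + (-5 - 5))² = (-9 - 10)² = (-19)² = 361)
S*1341 = 361*1341 = 484101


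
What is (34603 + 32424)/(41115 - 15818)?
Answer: 67027/25297 ≈ 2.6496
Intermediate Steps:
(34603 + 32424)/(41115 - 15818) = 67027/25297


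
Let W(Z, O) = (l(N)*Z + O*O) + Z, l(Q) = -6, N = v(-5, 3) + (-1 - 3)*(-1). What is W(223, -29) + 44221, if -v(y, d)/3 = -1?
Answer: 43947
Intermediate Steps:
v(y, d) = 3 (v(y, d) = -3*(-1) = 3)
N = 7 (N = 3 + (-1 - 3)*(-1) = 3 - 4*(-1) = 3 + 4 = 7)
W(Z, O) = O² - 5*Z (W(Z, O) = (-6*Z + O*O) + Z = (-6*Z + O²) + Z = (O² - 6*Z) + Z = O² - 5*Z)
W(223, -29) + 44221 = ((-29)² - 5*223) + 44221 = (841 - 1115) + 44221 = -274 + 44221 = 43947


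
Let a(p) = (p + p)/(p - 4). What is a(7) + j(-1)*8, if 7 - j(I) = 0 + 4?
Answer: 86/3 ≈ 28.667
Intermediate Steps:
j(I) = 3 (j(I) = 7 - (0 + 4) = 7 - 1*4 = 7 - 4 = 3)
a(p) = 2*p/(-4 + p) (a(p) = (2*p)/(-4 + p) = 2*p/(-4 + p))
a(7) + j(-1)*8 = 2*7/(-4 + 7) + 3*8 = 2*7/3 + 24 = 2*7*(1/3) + 24 = 14/3 + 24 = 86/3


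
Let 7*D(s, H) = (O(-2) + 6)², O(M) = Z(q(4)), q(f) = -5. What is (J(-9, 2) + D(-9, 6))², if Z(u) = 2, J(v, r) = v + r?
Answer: 225/49 ≈ 4.5918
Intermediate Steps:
J(v, r) = r + v
O(M) = 2
D(s, H) = 64/7 (D(s, H) = (2 + 6)²/7 = (⅐)*8² = (⅐)*64 = 64/7)
(J(-9, 2) + D(-9, 6))² = ((2 - 9) + 64/7)² = (-7 + 64/7)² = (15/7)² = 225/49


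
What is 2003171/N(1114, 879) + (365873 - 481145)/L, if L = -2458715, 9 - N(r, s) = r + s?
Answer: -4924997885617/4878090560 ≈ -1009.6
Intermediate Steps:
N(r, s) = 9 - r - s (N(r, s) = 9 - (r + s) = 9 + (-r - s) = 9 - r - s)
2003171/N(1114, 879) + (365873 - 481145)/L = 2003171/(9 - 1*1114 - 1*879) + (365873 - 481145)/(-2458715) = 2003171/(9 - 1114 - 879) - 115272*(-1/2458715) = 2003171/(-1984) + 115272/2458715 = 2003171*(-1/1984) + 115272/2458715 = -2003171/1984 + 115272/2458715 = -4924997885617/4878090560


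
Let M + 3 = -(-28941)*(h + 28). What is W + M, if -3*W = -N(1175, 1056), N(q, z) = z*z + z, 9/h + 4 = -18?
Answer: 2341139/2 ≈ 1.1706e+6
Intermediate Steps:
h = -9/22 (h = 9/(-4 - 18) = 9/(-22) = 9*(-1/22) = -9/22 ≈ -0.40909)
N(q, z) = z + z**2 (N(q, z) = z**2 + z = z + z**2)
W = 372064 (W = -(-1)*1056*(1 + 1056)/3 = -(-1)*1056*1057/3 = -(-1)*1116192/3 = -1/3*(-1116192) = 372064)
M = 1597011/2 (M = -3 - (-28941)*(-9/22 + 28) = -3 - (-28941)*607/22 = -3 - 877*(-1821/2) = -3 + 1597017/2 = 1597011/2 ≈ 7.9851e+5)
W + M = 372064 + 1597011/2 = 2341139/2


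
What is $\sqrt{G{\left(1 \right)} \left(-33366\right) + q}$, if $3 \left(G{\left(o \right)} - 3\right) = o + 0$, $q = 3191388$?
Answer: $2 \sqrt{770042} \approx 1755.0$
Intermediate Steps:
$G{\left(o \right)} = 3 + \frac{o}{3}$ ($G{\left(o \right)} = 3 + \frac{o + 0}{3} = 3 + \frac{o}{3}$)
$\sqrt{G{\left(1 \right)} \left(-33366\right) + q} = \sqrt{\left(3 + \frac{1}{3} \cdot 1\right) \left(-33366\right) + 3191388} = \sqrt{\left(3 + \frac{1}{3}\right) \left(-33366\right) + 3191388} = \sqrt{\frac{10}{3} \left(-33366\right) + 3191388} = \sqrt{-111220 + 3191388} = \sqrt{3080168} = 2 \sqrt{770042}$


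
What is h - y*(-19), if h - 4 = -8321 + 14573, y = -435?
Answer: -2009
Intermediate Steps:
h = 6256 (h = 4 + (-8321 + 14573) = 4 + 6252 = 6256)
h - y*(-19) = 6256 - (-435)*(-19) = 6256 - 1*8265 = 6256 - 8265 = -2009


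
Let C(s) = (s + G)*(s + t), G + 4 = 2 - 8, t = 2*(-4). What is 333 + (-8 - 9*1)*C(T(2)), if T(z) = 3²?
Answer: 350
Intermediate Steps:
t = -8
T(z) = 9
G = -10 (G = -4 + (2 - 8) = -4 - 6 = -10)
C(s) = (-10 + s)*(-8 + s) (C(s) = (s - 10)*(s - 8) = (-10 + s)*(-8 + s))
333 + (-8 - 9*1)*C(T(2)) = 333 + (-8 - 9*1)*(80 + 9² - 18*9) = 333 + (-8 - 9)*(80 + 81 - 162) = 333 - 17*(-1) = 333 + 17 = 350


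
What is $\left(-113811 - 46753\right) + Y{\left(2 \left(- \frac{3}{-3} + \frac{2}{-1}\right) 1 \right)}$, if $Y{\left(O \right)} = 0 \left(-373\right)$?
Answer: $-160564$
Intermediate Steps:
$Y{\left(O \right)} = 0$
$\left(-113811 - 46753\right) + Y{\left(2 \left(- \frac{3}{-3} + \frac{2}{-1}\right) 1 \right)} = \left(-113811 - 46753\right) + 0 = -160564 + 0 = -160564$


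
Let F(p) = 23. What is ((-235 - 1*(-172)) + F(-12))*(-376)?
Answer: 15040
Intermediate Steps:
((-235 - 1*(-172)) + F(-12))*(-376) = ((-235 - 1*(-172)) + 23)*(-376) = ((-235 + 172) + 23)*(-376) = (-63 + 23)*(-376) = -40*(-376) = 15040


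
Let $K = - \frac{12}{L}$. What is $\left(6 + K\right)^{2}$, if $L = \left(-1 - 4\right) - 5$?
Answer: $\frac{1296}{25} \approx 51.84$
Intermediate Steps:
$L = -10$ ($L = -5 - 5 = -10$)
$K = \frac{6}{5}$ ($K = - \frac{12}{-10} = \left(-12\right) \left(- \frac{1}{10}\right) = \frac{6}{5} \approx 1.2$)
$\left(6 + K\right)^{2} = \left(6 + \frac{6}{5}\right)^{2} = \left(\frac{36}{5}\right)^{2} = \frac{1296}{25}$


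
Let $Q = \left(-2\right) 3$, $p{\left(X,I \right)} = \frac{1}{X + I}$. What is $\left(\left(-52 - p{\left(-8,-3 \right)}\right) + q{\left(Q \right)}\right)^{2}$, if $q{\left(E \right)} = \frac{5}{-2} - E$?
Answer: $\frac{1134225}{484} \approx 2343.4$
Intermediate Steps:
$p{\left(X,I \right)} = \frac{1}{I + X}$
$Q = -6$
$q{\left(E \right)} = - \frac{5}{2} - E$ ($q{\left(E \right)} = 5 \left(- \frac{1}{2}\right) - E = - \frac{5}{2} - E$)
$\left(\left(-52 - p{\left(-8,-3 \right)}\right) + q{\left(Q \right)}\right)^{2} = \left(\left(-52 - \frac{1}{-3 - 8}\right) - - \frac{7}{2}\right)^{2} = \left(\left(-52 - \frac{1}{-11}\right) + \left(- \frac{5}{2} + 6\right)\right)^{2} = \left(\left(-52 - - \frac{1}{11}\right) + \frac{7}{2}\right)^{2} = \left(\left(-52 + \frac{1}{11}\right) + \frac{7}{2}\right)^{2} = \left(- \frac{571}{11} + \frac{7}{2}\right)^{2} = \left(- \frac{1065}{22}\right)^{2} = \frac{1134225}{484}$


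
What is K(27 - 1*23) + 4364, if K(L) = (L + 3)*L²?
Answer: 4476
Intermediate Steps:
K(L) = L²*(3 + L) (K(L) = (3 + L)*L² = L²*(3 + L))
K(27 - 1*23) + 4364 = (27 - 1*23)²*(3 + (27 - 1*23)) + 4364 = (27 - 23)²*(3 + (27 - 23)) + 4364 = 4²*(3 + 4) + 4364 = 16*7 + 4364 = 112 + 4364 = 4476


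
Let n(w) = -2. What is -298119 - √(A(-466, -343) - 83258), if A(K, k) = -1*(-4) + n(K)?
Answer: -298119 - 2*I*√20814 ≈ -2.9812e+5 - 288.54*I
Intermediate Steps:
A(K, k) = 2 (A(K, k) = -1*(-4) - 2 = 4 - 2 = 2)
-298119 - √(A(-466, -343) - 83258) = -298119 - √(2 - 83258) = -298119 - √(-83256) = -298119 - 2*I*√20814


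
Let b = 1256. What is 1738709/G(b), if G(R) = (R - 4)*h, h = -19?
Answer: -91511/1252 ≈ -73.092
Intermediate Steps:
G(R) = 76 - 19*R (G(R) = (R - 4)*(-19) = (-4 + R)*(-19) = 76 - 19*R)
1738709/G(b) = 1738709/(76 - 19*1256) = 1738709/(76 - 23864) = 1738709/(-23788) = 1738709*(-1/23788) = -91511/1252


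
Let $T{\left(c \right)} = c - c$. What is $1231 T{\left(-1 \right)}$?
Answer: $0$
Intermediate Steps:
$T{\left(c \right)} = 0$
$1231 T{\left(-1 \right)} = 1231 \cdot 0 = 0$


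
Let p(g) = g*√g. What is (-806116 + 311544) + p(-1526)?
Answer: -494572 - 1526*I*√1526 ≈ -4.9457e+5 - 59612.0*I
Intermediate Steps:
p(g) = g^(3/2)
(-806116 + 311544) + p(-1526) = (-806116 + 311544) + (-1526)^(3/2) = -494572 - 1526*I*√1526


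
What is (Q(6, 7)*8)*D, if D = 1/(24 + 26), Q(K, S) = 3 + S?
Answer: 8/5 ≈ 1.6000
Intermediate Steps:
D = 1/50 ≈ 0.020000
(Q(6, 7)*8)*D = ((3 + 7)*8)*(1/50) = (10*8)*(1/50) = 80*(1/50) = 8/5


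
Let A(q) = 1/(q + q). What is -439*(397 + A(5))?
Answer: -1743269/10 ≈ -1.7433e+5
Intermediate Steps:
A(q) = 1/(2*q)
-439*(397 + A(5)) = -439*(397 + (1/2)/5) = -439*(397 + (1/2)*(1/5)) = -439*(397 + 1/10) = -439*3971/10 = -1743269/10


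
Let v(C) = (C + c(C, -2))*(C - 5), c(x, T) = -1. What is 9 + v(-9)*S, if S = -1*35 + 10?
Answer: -3491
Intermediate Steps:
v(C) = (-1 + C)*(-5 + C) (v(C) = (C - 1)*(C - 5) = (-1 + C)*(-5 + C))
S = -25 (S = -35 + 10 = -25)
9 + v(-9)*S = 9 + (5 + (-9)² - 6*(-9))*(-25) = 9 + (5 + 81 + 54)*(-25) = 9 + 140*(-25) = 9 - 3500 = -3491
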